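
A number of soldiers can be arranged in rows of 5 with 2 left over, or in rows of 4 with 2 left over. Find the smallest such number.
M = 5 × 4 = 20. M₁ = 4, y₁ ≡ 4 (mod 5). M₂ = 5, y₂ ≡ 1 (mod 4). y = 2×4×4 + 2×5×1 ≡ 2 (mod 20). The smallest positive such number is 2.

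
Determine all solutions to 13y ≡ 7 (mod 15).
4

Since gcd(13, 15) = 1 divides 7, a solution exists.
Multiply both sides by the inverse of 13 mod 15:
  13^(-1) mod 15 = 7
  x ≡ 7 × 7 ≡ 49 ≡ 4 (mod 15)
Verification: 13 × 4 = 52 = 3 × 15 + 7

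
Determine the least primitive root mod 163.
p - 1 = 162 has prime divisors 2, 3. h is a primitive root mod 163 iff h^(162/q) ≢ 1 (mod 163) for each such q.
h = 2: 2^81 ≡ 162, 2^54 ≡ 104 (mod 163); none is 1, so 2 has order 162 and is a primitive root.
The smallest primitive root mod 163 is g = 2.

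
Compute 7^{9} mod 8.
7

Using successive squaring:
Binary expansion of 9: 1001
Powers of 7 mod 8 (each is the square of the previous):
  7^1 ≡ 7 (mod 8)
  7^2 ≡ 7² = 49 ≡ 1 (mod 8)
  7^4 ≡ 1² = 1 ≡ 1 (mod 8)
  7^8 ≡ 1² = 1 ≡ 1 (mod 8)
9 = 8 + 1, so 7^9 = 7^8 × 7^1 ≡ 1 × 7 (mod 8)
Multiplying step by step:
  1 × 7 = 7 ≡ 7 (mod 8)
Result: 7^9 ≡ 7 (mod 8)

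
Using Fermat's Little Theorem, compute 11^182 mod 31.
By Fermat: 11^{30} ≡ 1 (mod 31). 182 ≡ 2 (mod 30). So 11^{182} ≡ 11^{2} ≡ 28 (mod 31)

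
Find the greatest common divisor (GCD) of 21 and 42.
21

Using the Euclidean algorithm:
21 = 0 × 42 + 21
42 = 2 × 21 + 0

GCD(21, 42) = 21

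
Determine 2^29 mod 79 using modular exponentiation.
Using repeated squaring. 29 = 16 + 8 + 4 + 1 (binary 11101). Repeated squaring mod 79: 2^1 ≡ 2; 2^2 ≡ 2² = 4 ≡ 4; 2^4 ≡ 4² = 16 ≡ 16; 2^8 ≡ 16² = 256 ≡ 19; 2^16 ≡ 19² = 361 ≡ 45. Multiply: 2^29 = 2^16 × 2^8 × 2^4 × 2^1 ≡ 45 × 19 × 16 × 2 (mod 79): 45 × 19 = 855 ≡ 65; 65 × 16 = 1040 ≡ 13; 13 × 2 = 26 ≡ 26. So 2^29 ≡ 26 (mod 79).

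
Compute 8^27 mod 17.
Using Fermat: 8^{16} ≡ 1 (mod 17). 27 ≡ 11 (mod 16). So 8^{27} ≡ 8^{11} ≡ 2 (mod 17)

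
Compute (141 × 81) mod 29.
24

(141 × 81) = 11421
11421 mod 29 = 24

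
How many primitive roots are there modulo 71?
24

The number of primitive roots modulo p is φ(p-1) = φ(70)
φ(70) = 24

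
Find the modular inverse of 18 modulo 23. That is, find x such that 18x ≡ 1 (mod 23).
9

Using Extended Euclidean Algorithm:
gcd(18, 23) = 1
Bezout coefficients: 18 × 9 + 23 × -7 = 1
So 18 × 9 ≡ 1 (mod 23)
The inverse is 9 mod 23 = 9
Verification: 18 × 9 = 162 = 7 × 23 + 1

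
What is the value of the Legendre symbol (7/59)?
(7/59) = 7^{29} mod 59 = 1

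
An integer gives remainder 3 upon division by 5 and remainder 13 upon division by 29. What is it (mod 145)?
M = 5 × 29 = 145. M₁ = 29, y₁ ≡ 4 (mod 5). M₂ = 5, y₂ ≡ 6 (mod 29). n = 3×29×4 + 13×5×6 ≡ 13 (mod 145). The smallest positive such number is 13.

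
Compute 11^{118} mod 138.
31

Using successive squaring:
Binary expansion of 118: 1110110
Powers of 11 mod 138 (each is the square of the previous):
  11^1 ≡ 11 (mod 138)
  11^2 ≡ 11² = 121 ≡ 121 (mod 138)
  11^4 ≡ 121² = 14641 ≡ 13 (mod 138)
  11^8 ≡ 13² = 169 ≡ 31 (mod 138)
  11^16 ≡ 31² = 961 ≡ 133 (mod 138)
  11^32 ≡ 133² = 17689 ≡ 25 (mod 138)
  11^64 ≡ 25² = 625 ≡ 73 (mod 138)
118 = 64 + 32 + 16 + 4 + 2, so 11^118 = 11^64 × 11^32 × 11^16 × 11^4 × 11^2 ≡ 73 × 25 × 133 × 13 × 121 (mod 138)
Multiplying step by step:
  73 × 25 = 1825 ≡ 31 (mod 138)
  31 × 133 = 4123 ≡ 121 (mod 138)
  121 × 13 = 1573 ≡ 55 (mod 138)
  55 × 121 = 6655 ≡ 31 (mod 138)
Result: 11^118 ≡ 31 (mod 138)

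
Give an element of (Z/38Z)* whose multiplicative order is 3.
7 has order 3 mod 38 since 7^{3} ≡ 1 (mod 38) and no smaller power works.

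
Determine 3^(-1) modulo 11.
3^(-1) ≡ 4 (mod 11). Verification: 3 × 4 = 12 ≡ 1 (mod 11)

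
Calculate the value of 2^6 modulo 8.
6 = 4 + 2 (binary 110). Repeated squaring mod 8: 2^1 ≡ 2; 2^2 ≡ 2² = 4 ≡ 4; 2^4 ≡ 4² = 16 ≡ 0. Multiply: 2^6 = 2^4 × 2^2 ≡ 0 × 4 (mod 8): 0 × 4 = 0 ≡ 0. So 2^6 ≡ 0 (mod 8).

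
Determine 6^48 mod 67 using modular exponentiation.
Using repeated squaring. 48 = 32 + 16 (binary 110000). Repeated squaring mod 67: 6^1 ≡ 6; 6^2 ≡ 6² = 36 ≡ 36; 6^4 ≡ 36² = 1296 ≡ 23; 6^8 ≡ 23² = 529 ≡ 60; 6^16 ≡ 60² = 3600 ≡ 49; 6^32 ≡ 49² = 2401 ≡ 56. Multiply: 6^48 = 6^32 × 6^16 ≡ 56 × 49 (mod 67): 56 × 49 = 2744 ≡ 64. So 6^48 ≡ 64 (mod 67).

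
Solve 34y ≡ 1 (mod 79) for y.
7

Using Extended Euclidean Algorithm:
gcd(34, 79) = 1
Bezout coefficients: 34 × 7 + 79 × -3 = 1
So 34 × 7 ≡ 1 (mod 79)
The inverse is 7 mod 79 = 7
Verification: 34 × 7 = 238 = 3 × 79 + 1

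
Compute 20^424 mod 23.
Using Fermat: 20^{22} ≡ 1 (mod 23). 424 ≡ 6 (mod 22). So 20^{424} ≡ 20^{6} ≡ 16 (mod 23)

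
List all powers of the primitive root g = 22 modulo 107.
g^1, g^2, ..., g^{106} mod 107: {22, 56, 55, 33, 84, 29, 103, 19, 97, 101, 82, 92, 98, 16, 31, 40, 24, 100, 60, 36, 43, 90, 54, 11, 28, 81, 70, 42, 68, 105, 63, 102, 104, 41, 46, 49, 8, 69, 20, 12, 50, 30, 18, 75, 45, 27, 59, 14, 94, 35, 21, 34, 106, 85, 51, 52, 74, 23, 78, 4, 88, 10, 6, 25, 15, 9, 91, 76, 67, 83, 7, 47, 71, 64, 17, 53, 96, 79, 26, 37, 65, 39, 2, 44, 5, 3, 66, 61, 58, 99, 38, 87, 95, 57, 77, 89, 32, 62, 80, 48, 93, 13, 72, 86, 73, 1}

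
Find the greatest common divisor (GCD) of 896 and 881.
1

Using the Euclidean algorithm:
896 = 1 × 881 + 15
881 = 58 × 15 + 11
15 = 1 × 11 + 4
11 = 2 × 4 + 3
4 = 1 × 3 + 1
3 = 3 × 1 + 0

GCD(896, 881) = 1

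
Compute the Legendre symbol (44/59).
(44/59) = 44^{29} mod 59 = -1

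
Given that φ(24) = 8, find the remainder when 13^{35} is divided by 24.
By Euler: 13^{8} ≡ 1 (mod 24) since gcd(13, 24) = 1. 35 = 4×8 + 3. So 13^{35} ≡ 13^{3} ≡ 13 (mod 24)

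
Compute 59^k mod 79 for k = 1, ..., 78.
g^1, g^2, ..., g^{78} mod 79: {59, 5, 58, 25, 53, 46, 28, 72, 61, 44, 68, 62, 24, 73, 41, 49, 47, 8, 77, 40, 69, 42, 29, 52, 66, 23, 14, 36, 70, 22, 34, 31, 12, 76, 60, 64, 63, 4, 78, 20, 74, 21, 54, 26, 33, 51, 7, 18, 35, 11, 17, 55, 6, 38, 30, 32, 71, 2, 39, 10, 37, 50, 27, 13, 56, 65, 43, 9, 57, 45, 48, 67, 3, 19, 15, 16, 75, 1}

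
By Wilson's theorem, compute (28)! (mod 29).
By Wilson's theorem, (28)! ≡ -1 ≡ 28 (mod 29)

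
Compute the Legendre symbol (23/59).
(23/59) = 23^{29} mod 59 = -1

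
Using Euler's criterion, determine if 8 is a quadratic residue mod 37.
By Euler's criterion: 8^{18} ≡ 36 (mod 37). Since this equals -1 (≡ 36), 8 is not a QR.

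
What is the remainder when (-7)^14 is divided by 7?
Using repeated squaring. (-7) ≡ 0 (mod 7). 14 = 8 + 4 + 2 (binary 1110). Repeated squaring mod 7: 0^1 ≡ 0; 0^2 ≡ 0² = 0 ≡ 0; 0^4 ≡ 0² = 0 ≡ 0; 0^8 ≡ 0² = 0 ≡ 0. Multiply: (-7)^14 ≡ 0^8 × 0^4 × 0^2 ≡ 0 × 0 × 0 (mod 7): 0 × 0 = 0 ≡ 0; 0 × 0 = 0 ≡ 0. So (-7)^14 ≡ 0 (mod 7).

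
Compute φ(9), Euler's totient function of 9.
6

Prime factorization: 9 = 3^2
Using the formula φ(n) = n × Π(1 - 1/p) for each prime factor p:
φ(9) = 9 × (1 - 1/3)
φ(9) = 6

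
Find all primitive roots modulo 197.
Primitive roots mod 197: {2, 3, 5, 8, 11, 12, 13, 17, 18, 21, 27, 30, 31, 32, 35, 38, 44, 45, 46, 48, 50, 52, 56, 57, 58, 66, 67, 71, 72, 73, 74, 75, 78, 79, 80, 82, 86, 89, 91, 94, 95, 98, 99, 102, 103, 106, 108, 111, 115, 117, 118, 119, 122, 123, 124, 125, 126, 130, 131, 139, 140, 141, 145, 147, 149, 151, 152, 153, 159, 162, 165, 166, 167, 170, 176, 179, 180, 184, 185, 186, 189, 192, 194, 195}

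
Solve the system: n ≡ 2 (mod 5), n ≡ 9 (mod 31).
M = 5 × 31 = 155. M₁ = 31, y₁ ≡ 1 (mod 5). M₂ = 5, y₂ ≡ 25 (mod 31). n = 2×31×1 + 9×5×25 ≡ 102 (mod 155)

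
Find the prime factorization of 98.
2 × 7^2

Divide by primes starting from smallest:
98 ÷ 2 = 49
49 ÷ 7 = 7
7 ÷ 7 = 1

98 = 2 × 7^2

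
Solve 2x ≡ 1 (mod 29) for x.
15

Using Extended Euclidean Algorithm:
gcd(2, 29) = 1
Bezout coefficients: 2 × -14 + 29 × 1 = 1
So 2 × -14 ≡ 1 (mod 29)
The inverse is -14 mod 29 = 15
Verification: 2 × 15 = 30 = 1 × 29 + 1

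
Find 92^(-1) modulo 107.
57

Using Extended Euclidean Algorithm:
gcd(92, 107) = 1
Bezout coefficients: 92 × -50 + 107 × 43 = 1
So 92 × -50 ≡ 1 (mod 107)
The inverse is -50 mod 107 = 57
Verification: 92 × 57 = 5244 = 49 × 107 + 1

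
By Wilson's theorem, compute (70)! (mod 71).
By Wilson's theorem, (70)! ≡ -1 ≡ 70 (mod 71)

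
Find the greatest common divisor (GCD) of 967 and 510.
1

Using the Euclidean algorithm:
967 = 1 × 510 + 457
510 = 1 × 457 + 53
457 = 8 × 53 + 33
53 = 1 × 33 + 20
33 = 1 × 20 + 13
20 = 1 × 13 + 7
13 = 1 × 7 + 6
7 = 1 × 6 + 1
6 = 6 × 1 + 0

GCD(967, 510) = 1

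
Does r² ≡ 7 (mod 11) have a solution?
By Euler's criterion: 7^{5} ≡ 10 (mod 11). Since this equals -1 (≡ 10), 7 is not a QR.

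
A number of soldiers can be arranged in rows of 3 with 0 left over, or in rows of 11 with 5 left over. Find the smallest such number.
M = 3 × 11 = 33. M₁ = 11, y₁ ≡ 2 (mod 3). M₂ = 3, y₂ ≡ 4 (mod 11). n = 0×11×2 + 5×3×4 ≡ 27 (mod 33). The smallest positive such number is 27.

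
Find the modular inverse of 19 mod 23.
19^(-1) ≡ 17 (mod 23). Verification: 19 × 17 = 323 ≡ 1 (mod 23)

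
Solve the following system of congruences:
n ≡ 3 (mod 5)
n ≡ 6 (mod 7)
13

Using the Chinese Remainder Theorem:
M = product of moduli = 35
For equation 1: M_1 = 7, 7 ≡ 2 (mod 5), inverse of 7 mod 5 is 3 (check: 2 × 3 = 6 ≡ 1 (mod 5))
For equation 2: M_2 = 5, 5 ≡ 5 (mod 7), inverse of 5 mod 7 is 3 (check: 5 × 3 = 15 ≡ 1 (mod 7))
Combine: n ≡ Σ r_i×M_i×(M_i⁻¹ mod m_i) = 3×7×3 + 6×5×3 = 63 + 90 = 153
153 mod 35 = 13
n ≡ 13 (mod 35)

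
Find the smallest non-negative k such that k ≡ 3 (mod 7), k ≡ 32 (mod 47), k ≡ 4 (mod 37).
5813

Using the Chinese Remainder Theorem:
M = product of moduli = 12173
For equation 1: M_1 = 1739, 1739 ≡ 3 (mod 7), inverse of 1739 mod 7 is 5 (check: 3 × 5 = 15 ≡ 1 (mod 7))
For equation 2: M_2 = 259, 259 ≡ 24 (mod 47), inverse of 259 mod 47 is 2 (check: 24 × 2 = 48 ≡ 1 (mod 47))
For equation 3: M_3 = 329, 329 ≡ 33 (mod 37), inverse of 329 mod 37 is 9 (check: 33 × 9 = 297 ≡ 1 (mod 37))
Combine: k ≡ Σ r_i×M_i×(M_i⁻¹ mod m_i) = 3×1739×5 + 32×259×2 + 4×329×9 = 26085 + 16576 + 11844 = 54505
54505 mod 12173 = 5813
k ≡ 5813 (mod 12173)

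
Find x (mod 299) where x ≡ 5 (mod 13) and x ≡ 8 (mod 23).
M = 13 × 23 = 299. M₁ = 23, y₁ ≡ 4 (mod 13). M₂ = 13, y₂ ≡ 16 (mod 23). x = 5×23×4 + 8×13×16 ≡ 31 (mod 299)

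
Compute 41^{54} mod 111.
1

Using successive squaring:
Binary expansion of 54: 110110
Powers of 41 mod 111 (each is the square of the previous):
  41^1 ≡ 41 (mod 111)
  41^2 ≡ 41² = 1681 ≡ 16 (mod 111)
  41^4 ≡ 16² = 256 ≡ 34 (mod 111)
  41^8 ≡ 34² = 1156 ≡ 46 (mod 111)
  41^16 ≡ 46² = 2116 ≡ 7 (mod 111)
  41^32 ≡ 7² = 49 ≡ 49 (mod 111)
54 = 32 + 16 + 4 + 2, so 41^54 = 41^32 × 41^16 × 41^4 × 41^2 ≡ 49 × 7 × 34 × 16 (mod 111)
Multiplying step by step:
  49 × 7 = 343 ≡ 10 (mod 111)
  10 × 34 = 340 ≡ 7 (mod 111)
  7 × 16 = 112 ≡ 1 (mod 111)
Result: 41^54 ≡ 1 (mod 111)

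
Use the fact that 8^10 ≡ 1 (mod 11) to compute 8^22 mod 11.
By Fermat: 8^{10} ≡ 1 (mod 11). 22 = 2×10 + 2. So 8^{22} ≡ 8^{2} ≡ 9 (mod 11)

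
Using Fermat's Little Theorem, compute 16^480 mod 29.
By Fermat: 16^{28} ≡ 1 (mod 29). 480 ≡ 4 (mod 28). So 16^{480} ≡ 16^{4} ≡ 25 (mod 29)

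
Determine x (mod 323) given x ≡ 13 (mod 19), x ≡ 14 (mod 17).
184

Using the Chinese Remainder Theorem:
M = product of moduli = 323
For equation 1: M_1 = 17, 17 ≡ 17 (mod 19), inverse of 17 mod 19 is 9 (check: 17 × 9 = 153 ≡ 1 (mod 19))
For equation 2: M_2 = 19, 19 ≡ 2 (mod 17), inverse of 19 mod 17 is 9 (check: 2 × 9 = 18 ≡ 1 (mod 17))
Combine: x ≡ Σ r_i×M_i×(M_i⁻¹ mod m_i) = 13×17×9 + 14×19×9 = 1989 + 2394 = 4383
4383 mod 323 = 184
x ≡ 184 (mod 323)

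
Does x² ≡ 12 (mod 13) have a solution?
By Euler's criterion: 12^{6} ≡ 1 (mod 13). Since this equals 1, 12 is a QR.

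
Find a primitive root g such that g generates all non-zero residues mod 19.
p - 1 = 18 has prime divisors 2, 3. h is a primitive root mod 19 iff h^(18/q) ≢ 1 (mod 19) for each such q.
h = 2: 2^9 ≡ 18, 2^6 ≡ 7 (mod 19); none is 1, so 2 has order 18 and is a primitive root.
The smallest primitive root mod 19 is g = 2.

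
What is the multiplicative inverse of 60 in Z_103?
60^(-1) ≡ 91 (mod 103). Verification: 60 × 91 = 5460 ≡ 1 (mod 103)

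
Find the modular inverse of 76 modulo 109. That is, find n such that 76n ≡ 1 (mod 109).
33

Using Extended Euclidean Algorithm:
gcd(76, 109) = 1
Bezout coefficients: 76 × 33 + 109 × -23 = 1
So 76 × 33 ≡ 1 (mod 109)
The inverse is 33 mod 109 = 33
Verification: 76 × 33 = 2508 = 23 × 109 + 1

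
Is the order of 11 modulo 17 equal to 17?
No, the actual order is 16, not 17.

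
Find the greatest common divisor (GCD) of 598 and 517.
1

Using the Euclidean algorithm:
598 = 1 × 517 + 81
517 = 6 × 81 + 31
81 = 2 × 31 + 19
31 = 1 × 19 + 12
19 = 1 × 12 + 7
12 = 1 × 7 + 5
7 = 1 × 5 + 2
5 = 2 × 2 + 1
2 = 2 × 1 + 0

GCD(598, 517) = 1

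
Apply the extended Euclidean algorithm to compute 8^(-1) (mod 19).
Extended GCD: 8(-7) + 19(3) = 1. So 8^(-1) ≡ 12 ≡ 12 (mod 19). Verify: 8 × 12 = 96 ≡ 1 (mod 19)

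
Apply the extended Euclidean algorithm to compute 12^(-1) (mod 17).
Extended GCD: 12(-7) + 17(5) = 1. So 12^(-1) ≡ 10 ≡ 10 (mod 17). Verify: 12 × 10 = 120 ≡ 1 (mod 17)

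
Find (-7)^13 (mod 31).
Using repeated squaring. (-7) ≡ 24 (mod 31). 13 = 8 + 4 + 1 (binary 1101). Repeated squaring mod 31: 24^1 ≡ 24; 24^2 ≡ 24² = 576 ≡ 18; 24^4 ≡ 18² = 324 ≡ 14; 24^8 ≡ 14² = 196 ≡ 10. Multiply: (-7)^13 ≡ 24^8 × 24^4 × 24^1 ≡ 10 × 14 × 24 (mod 31): 10 × 14 = 140 ≡ 16; 16 × 24 = 384 ≡ 12. So (-7)^13 ≡ 12 (mod 31).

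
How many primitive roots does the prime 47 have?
Number of primitive roots mod 47 = φ(46) = 22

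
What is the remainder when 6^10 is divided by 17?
10 = 8 + 2 (binary 1010). Repeated squaring mod 17: 6^1 ≡ 6; 6^2 ≡ 6² = 36 ≡ 2; 6^4 ≡ 2² = 4 ≡ 4; 6^8 ≡ 4² = 16 ≡ 16. Multiply: 6^10 = 6^8 × 6^2 ≡ 16 × 2 (mod 17): 16 × 2 = 32 ≡ 15. So 6^10 ≡ 15 (mod 17).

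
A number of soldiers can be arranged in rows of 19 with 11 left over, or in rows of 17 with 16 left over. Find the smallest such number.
M = 19 × 17 = 323. M₁ = 17, y₁ ≡ 9 (mod 19). M₂ = 19, y₂ ≡ 9 (mod 17). z = 11×17×9 + 16×19×9 ≡ 220 (mod 323). The smallest positive such number is 220.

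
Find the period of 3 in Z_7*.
Powers of 3 mod 7: 3^1≡3, 3^2≡2, 3^3≡6, 3^4≡4, 3^5≡5, 3^6≡1. Order = 6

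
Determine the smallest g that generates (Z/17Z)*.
3

A primitive root g modulo p has order p-1 = 16
Prime divisors of 16: [2]
g is a primitive root iff g^(16/q) ≢ 1 (mod 17) for each prime divisor q
Testing small values:
  g = 2: 2^8 ≡ 1 (mod 17) → 2^8 ≡ 1, not primitive root
  g = 3: 3^8 ≡ 16 (mod 17) → none is 1, primitive root!
The smallest primitive root is 3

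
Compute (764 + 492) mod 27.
14

(764 + 492) = 1256
1256 mod 27 = 14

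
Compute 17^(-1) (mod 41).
17^(-1) ≡ 29 (mod 41). Verification: 17 × 29 = 493 ≡ 1 (mod 41)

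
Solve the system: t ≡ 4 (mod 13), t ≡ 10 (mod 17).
M = 13 × 17 = 221. M₁ = 17, y₁ ≡ 10 (mod 13). M₂ = 13, y₂ ≡ 4 (mod 17). t = 4×17×10 + 10×13×4 ≡ 95 (mod 221)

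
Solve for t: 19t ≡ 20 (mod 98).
32

Since gcd(19, 98) = 1 divides 20, a solution exists.
Multiply both sides by the inverse of 19 mod 98:
  19^(-1) mod 98 = 31
  x ≡ 31 × 20 ≡ 620 ≡ 32 (mod 98)
Verification: 19 × 32 = 608 = 6 × 98 + 20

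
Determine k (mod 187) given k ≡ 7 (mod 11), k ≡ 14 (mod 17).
150

Using the Chinese Remainder Theorem:
M = product of moduli = 187
For equation 1: M_1 = 17, 17 ≡ 6 (mod 11), inverse of 17 mod 11 is 2 (check: 6 × 2 = 12 ≡ 1 (mod 11))
For equation 2: M_2 = 11, 11 ≡ 11 (mod 17), inverse of 11 mod 17 is 14 (check: 11 × 14 = 154 ≡ 1 (mod 17))
Combine: k ≡ Σ r_i×M_i×(M_i⁻¹ mod m_i) = 7×17×2 + 14×11×14 = 238 + 2156 = 2394
2394 mod 187 = 150
k ≡ 150 (mod 187)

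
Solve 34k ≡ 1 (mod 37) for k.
34^(-1) ≡ 12 (mod 37). Verification: 34 × 12 = 408 ≡ 1 (mod 37)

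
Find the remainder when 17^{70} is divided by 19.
By Fermat: 17^{18} ≡ 1 (mod 19). 70 = 3×18 + 16. So 17^{70} ≡ 17^{16} ≡ 5 (mod 19)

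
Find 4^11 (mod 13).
Using repeated squaring. 11 = 8 + 2 + 1 (binary 1011). Repeated squaring mod 13: 4^1 ≡ 4; 4^2 ≡ 4² = 16 ≡ 3; 4^4 ≡ 3² = 9 ≡ 9; 4^8 ≡ 9² = 81 ≡ 3. Multiply: 4^11 = 4^8 × 4^2 × 4^1 ≡ 3 × 3 × 4 (mod 13): 3 × 3 = 9 ≡ 9; 9 × 4 = 36 ≡ 10. So 4^11 ≡ 10 (mod 13).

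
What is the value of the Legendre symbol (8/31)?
(8/31) = 8^{15} mod 31 = 1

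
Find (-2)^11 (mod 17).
Using repeated squaring. (-2) ≡ 15 (mod 17). 11 = 8 + 2 + 1 (binary 1011). Repeated squaring mod 17: 15^1 ≡ 15; 15^2 ≡ 15² = 225 ≡ 4; 15^4 ≡ 4² = 16 ≡ 16; 15^8 ≡ 16² = 256 ≡ 1. Multiply: (-2)^11 ≡ 15^8 × 15^2 × 15^1 ≡ 1 × 4 × 15 (mod 17): 1 × 4 = 4 ≡ 4; 4 × 15 = 60 ≡ 9. So (-2)^11 ≡ 9 (mod 17).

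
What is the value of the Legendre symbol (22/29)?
(22/29) = 22^{14} mod 29 = 1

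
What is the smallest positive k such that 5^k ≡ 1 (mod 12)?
Powers of 5 mod 12: 5^1≡5, 5^2≡1. Order = 2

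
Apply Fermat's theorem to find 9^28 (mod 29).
By Fermat's Little Theorem, 9^{28} ≡ 1 (mod 29) since 29 is prime and gcd(9, 29) = 1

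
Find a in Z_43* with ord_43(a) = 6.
7 has order 6 mod 43 since 7^{6} ≡ 1 (mod 43) and no smaller power works.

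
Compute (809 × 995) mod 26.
21

(809 × 995) = 804955
804955 mod 26 = 21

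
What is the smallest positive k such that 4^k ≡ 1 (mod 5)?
Powers of 4 mod 5: 4^1≡4, 4^2≡1. Order = 2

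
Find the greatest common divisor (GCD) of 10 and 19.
1

Using the Euclidean algorithm:
10 = 0 × 19 + 10
19 = 1 × 10 + 9
10 = 1 × 9 + 1
9 = 9 × 1 + 0

GCD(10, 19) = 1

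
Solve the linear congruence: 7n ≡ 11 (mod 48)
29

Since gcd(7, 48) = 1 divides 11, a solution exists.
Multiply both sides by the inverse of 7 mod 48:
  7^(-1) mod 48 = 7
  x ≡ 7 × 11 ≡ 77 ≡ 29 (mod 48)
Verification: 7 × 29 = 203 = 4 × 48 + 11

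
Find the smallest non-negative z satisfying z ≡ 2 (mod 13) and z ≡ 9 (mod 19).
M = 13 × 19 = 247. M₁ = 19, y₁ ≡ 11 (mod 13). M₂ = 13, y₂ ≡ 3 (mod 19). z = 2×19×11 + 9×13×3 ≡ 28 (mod 247)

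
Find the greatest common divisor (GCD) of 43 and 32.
1

Using the Euclidean algorithm:
43 = 1 × 32 + 11
32 = 2 × 11 + 10
11 = 1 × 10 + 1
10 = 10 × 1 + 0

GCD(43, 32) = 1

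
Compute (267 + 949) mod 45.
1

(267 + 949) = 1216
1216 mod 45 = 1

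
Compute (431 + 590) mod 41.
37

(431 + 590) = 1021
1021 mod 41 = 37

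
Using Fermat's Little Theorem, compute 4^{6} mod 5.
1

By Fermat's Little Theorem, a^(p-1) ≡ 1 (mod p) for prime p and gcd(a, p) = 1
Here p = 5, so 4^4 ≡ 1 (mod 5)
We can reduce the exponent: 6 mod 4 = 2
So 4^6 ≡ 4^2 (mod 5)
Computing: 4^2 mod 5 = 1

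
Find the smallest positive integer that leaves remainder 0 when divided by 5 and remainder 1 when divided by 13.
M = 5 × 13 = 65. M₁ = 13, y₁ ≡ 2 (mod 5). M₂ = 5, y₂ ≡ 8 (mod 13). x = 0×13×2 + 1×5×8 ≡ 40 (mod 65). The smallest positive such number is 40.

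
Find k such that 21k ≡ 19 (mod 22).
3

Since gcd(21, 22) = 1 divides 19, a solution exists.
Multiply both sides by the inverse of 21 mod 22:
  21^(-1) mod 22 = 21
  x ≡ 21 × 19 ≡ 399 ≡ 3 (mod 22)
Verification: 21 × 3 = 63 = 2 × 22 + 19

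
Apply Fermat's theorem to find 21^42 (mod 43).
By Fermat's Little Theorem, 21^{42} ≡ 1 (mod 43) since 43 is prime and gcd(21, 43) = 1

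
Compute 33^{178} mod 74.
7

Using successive squaring:
Binary expansion of 178: 10110010
Powers of 33 mod 74 (each is the square of the previous):
  33^1 ≡ 33 (mod 74)
  33^2 ≡ 33² = 1089 ≡ 53 (mod 74)
  33^4 ≡ 53² = 2809 ≡ 71 (mod 74)
  33^8 ≡ 71² = 5041 ≡ 9 (mod 74)
  33^16 ≡ 9² = 81 ≡ 7 (mod 74)
  33^32 ≡ 7² = 49 ≡ 49 (mod 74)
  33^64 ≡ 49² = 2401 ≡ 33 (mod 74)
  33^128 ≡ 33² = 1089 ≡ 53 (mod 74)
178 = 128 + 32 + 16 + 2, so 33^178 = 33^128 × 33^32 × 33^16 × 33^2 ≡ 53 × 49 × 7 × 53 (mod 74)
Multiplying step by step:
  53 × 49 = 2597 ≡ 7 (mod 74)
  7 × 7 = 49 ≡ 49 (mod 74)
  49 × 53 = 2597 ≡ 7 (mod 74)
Result: 33^178 ≡ 7 (mod 74)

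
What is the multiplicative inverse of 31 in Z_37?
6

Using Extended Euclidean Algorithm:
gcd(31, 37) = 1
Bezout coefficients: 31 × 6 + 37 × -5 = 1
So 31 × 6 ≡ 1 (mod 37)
The inverse is 6 mod 37 = 6
Verification: 31 × 6 = 186 = 5 × 37 + 1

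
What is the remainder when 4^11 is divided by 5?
Using Fermat: 4^{4} ≡ 1 (mod 5). 11 ≡ 3 (mod 4). So 4^{11} ≡ 4^{3} ≡ 4 (mod 5)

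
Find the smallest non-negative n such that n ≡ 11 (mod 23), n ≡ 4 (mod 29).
149

Using the Chinese Remainder Theorem:
M = product of moduli = 667
For equation 1: M_1 = 29, 29 ≡ 6 (mod 23), inverse of 29 mod 23 is 4 (check: 6 × 4 = 24 ≡ 1 (mod 23))
For equation 2: M_2 = 23, 23 ≡ 23 (mod 29), inverse of 23 mod 29 is 24 (check: 23 × 24 = 552 ≡ 1 (mod 29))
Combine: n ≡ Σ r_i×M_i×(M_i⁻¹ mod m_i) = 11×29×4 + 4×23×24 = 1276 + 2208 = 3484
3484 mod 667 = 149
n ≡ 149 (mod 667)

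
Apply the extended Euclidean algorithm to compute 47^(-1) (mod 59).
Extended GCD: 47(-5) + 59(4) = 1. So 47^(-1) ≡ 54 ≡ 54 (mod 59). Verify: 47 × 54 = 2538 ≡ 1 (mod 59)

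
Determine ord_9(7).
Powers of 7 mod 9: 7^1≡7, 7^2≡4, 7^3≡1. Order = 3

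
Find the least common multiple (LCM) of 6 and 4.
12

First find GCD(6, 4) using the Euclidean algorithm:
6 = 1 × 4 + 2
4 = 2 × 2 + 0
GCD(6, 4) = 2

LCM formula: LCM(a, b) = (a × b) / GCD(a, b)
LCM(6, 4) = (6 × 4) / 2
LCM(6, 4) = 24 / 2
LCM(6, 4) = 12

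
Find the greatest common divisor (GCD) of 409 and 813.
1

Using the Euclidean algorithm:
409 = 0 × 813 + 409
813 = 1 × 409 + 404
409 = 1 × 404 + 5
404 = 80 × 5 + 4
5 = 1 × 4 + 1
4 = 4 × 1 + 0

GCD(409, 813) = 1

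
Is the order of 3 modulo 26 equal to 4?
No, the actual order is 3, not 4.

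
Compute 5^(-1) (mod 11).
5^(-1) ≡ 9 (mod 11). Verification: 5 × 9 = 45 ≡ 1 (mod 11)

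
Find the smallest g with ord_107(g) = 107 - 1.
p - 1 = 106 has prime divisors 2, 53. h is a primitive root mod 107 iff h^(106/q) ≢ 1 (mod 107) for each such q.
h = 2: 2^53 ≡ 106, 2^2 ≡ 4 (mod 107); none is 1, so 2 has order 106 and is a primitive root.
The smallest primitive root mod 107 is g = 2.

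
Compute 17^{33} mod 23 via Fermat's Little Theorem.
22

By Fermat's Little Theorem, a^(p-1) ≡ 1 (mod p) for prime p and gcd(a, p) = 1
Here p = 23, so 17^22 ≡ 1 (mod 23)
We can reduce the exponent: 33 mod 22 = 11
So 17^33 ≡ 17^11 (mod 23)
Computing: 17^11 mod 23 = 22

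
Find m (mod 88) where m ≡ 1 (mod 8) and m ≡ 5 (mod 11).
M = 8 × 11 = 88. M₁ = 11, y₁ ≡ 3 (mod 8). M₂ = 8, y₂ ≡ 7 (mod 11). m = 1×11×3 + 5×8×7 ≡ 49 (mod 88)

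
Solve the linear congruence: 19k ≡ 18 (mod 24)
6

Since gcd(19, 24) = 1 divides 18, a solution exists.
Multiply both sides by the inverse of 19 mod 24:
  19^(-1) mod 24 = 19
  x ≡ 19 × 18 ≡ 342 ≡ 6 (mod 24)
Verification: 19 × 6 = 114 = 4 × 24 + 18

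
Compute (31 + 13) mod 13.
5

(31 + 13) = 44
44 mod 13 = 5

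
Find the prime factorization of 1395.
3^2 × 5 × 31

Divide by primes starting from smallest:
1395 ÷ 3 = 465
465 ÷ 3 = 155
155 ÷ 5 = 31
31 ÷ 31 = 1

1395 = 3^2 × 5 × 31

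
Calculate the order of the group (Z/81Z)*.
54

Prime factorization: 81 = 3^4
Using the formula φ(n) = n × Π(1 - 1/p) for each prime factor p:
φ(81) = 81 × (1 - 1/3)
φ(81) = 54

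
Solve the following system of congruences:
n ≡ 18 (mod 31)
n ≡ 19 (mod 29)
483

Using the Chinese Remainder Theorem:
M = product of moduli = 899
For equation 1: M_1 = 29, 29 ≡ 29 (mod 31), inverse of 29 mod 31 is 15 (check: 29 × 15 = 435 ≡ 1 (mod 31))
For equation 2: M_2 = 31, 31 ≡ 2 (mod 29), inverse of 31 mod 29 is 15 (check: 2 × 15 = 30 ≡ 1 (mod 29))
Combine: n ≡ Σ r_i×M_i×(M_i⁻¹ mod m_i) = 18×29×15 + 19×31×15 = 7830 + 8835 = 16665
16665 mod 899 = 483
n ≡ 483 (mod 899)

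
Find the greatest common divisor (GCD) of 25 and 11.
1

Using the Euclidean algorithm:
25 = 2 × 11 + 3
11 = 3 × 3 + 2
3 = 1 × 2 + 1
2 = 2 × 1 + 0

GCD(25, 11) = 1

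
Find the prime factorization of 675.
3^3 × 5^2

Divide by primes starting from smallest:
675 ÷ 3 = 225
225 ÷ 3 = 75
75 ÷ 3 = 25
25 ÷ 5 = 5
5 ÷ 5 = 1

675 = 3^3 × 5^2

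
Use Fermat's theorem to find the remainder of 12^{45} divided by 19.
18

By Fermat's Little Theorem, a^(p-1) ≡ 1 (mod p) for prime p and gcd(a, p) = 1
Here p = 19, so 12^18 ≡ 1 (mod 19)
We can reduce the exponent: 45 mod 18 = 9
So 12^45 ≡ 12^9 (mod 19)
Computing: 12^9 mod 19 = 18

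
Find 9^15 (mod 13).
Using Fermat: 9^{12} ≡ 1 (mod 13). 15 ≡ 3 (mod 12). So 9^{15} ≡ 9^{3} ≡ 1 (mod 13)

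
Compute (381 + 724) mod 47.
24

(381 + 724) = 1105
1105 mod 47 = 24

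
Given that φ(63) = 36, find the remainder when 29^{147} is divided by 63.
By Euler: 29^{36} ≡ 1 (mod 63) since gcd(29, 63) = 1. 147 = 4×36 + 3. So 29^{147} ≡ 29^{3} ≡ 8 (mod 63)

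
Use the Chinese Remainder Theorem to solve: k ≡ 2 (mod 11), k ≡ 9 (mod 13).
35

Using the Chinese Remainder Theorem:
M = product of moduli = 143
For equation 1: M_1 = 13, 13 ≡ 2 (mod 11), inverse of 13 mod 11 is 6 (check: 2 × 6 = 12 ≡ 1 (mod 11))
For equation 2: M_2 = 11, 11 ≡ 11 (mod 13), inverse of 11 mod 13 is 6 (check: 11 × 6 = 66 ≡ 1 (mod 13))
Combine: k ≡ Σ r_i×M_i×(M_i⁻¹ mod m_i) = 2×13×6 + 9×11×6 = 156 + 594 = 750
750 mod 143 = 35
k ≡ 35 (mod 143)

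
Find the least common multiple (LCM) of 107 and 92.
9844

First find GCD(107, 92) using the Euclidean algorithm:
107 = 1 × 92 + 15
92 = 6 × 15 + 2
15 = 7 × 2 + 1
2 = 2 × 1 + 0
GCD(107, 92) = 1

LCM formula: LCM(a, b) = (a × b) / GCD(a, b)
LCM(107, 92) = (107 × 92) / 1
LCM(107, 92) = 9844 / 1
LCM(107, 92) = 9844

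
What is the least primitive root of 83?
2

A primitive root g modulo p has order p-1 = 82
Prime divisors of 82: [2, 41]
g is a primitive root iff g^(82/q) ≢ 1 (mod 83) for each prime divisor q
Testing small values:
  g = 2: 2^41 ≡ 82, 2^2 ≡ 4 (mod 83) → none is 1, primitive root!
The smallest primitive root is 2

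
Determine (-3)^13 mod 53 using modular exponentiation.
Using repeated squaring. (-3) ≡ 50 (mod 53). 13 = 8 + 4 + 1 (binary 1101). Repeated squaring mod 53: 50^1 ≡ 50; 50^2 ≡ 50² = 2500 ≡ 9; 50^4 ≡ 9² = 81 ≡ 28; 50^8 ≡ 28² = 784 ≡ 42. Multiply: (-3)^13 ≡ 50^8 × 50^4 × 50^1 ≡ 42 × 28 × 50 (mod 53): 42 × 28 = 1176 ≡ 10; 10 × 50 = 500 ≡ 23. So (-3)^13 ≡ 23 (mod 53).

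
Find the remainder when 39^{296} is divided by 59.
By Fermat: 39^{58} ≡ 1 (mod 59). 296 = 5×58 + 6. So 39^{296} ≡ 39^{6} ≡ 45 (mod 59)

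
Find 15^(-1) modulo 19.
14

Using Extended Euclidean Algorithm:
gcd(15, 19) = 1
Bezout coefficients: 15 × -5 + 19 × 4 = 1
So 15 × -5 ≡ 1 (mod 19)
The inverse is -5 mod 19 = 14
Verification: 15 × 14 = 210 = 11 × 19 + 1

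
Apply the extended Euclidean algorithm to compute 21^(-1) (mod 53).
Extended GCD: 21(-5) + 53(2) = 1. So 21^(-1) ≡ 48 ≡ 48 (mod 53). Verify: 21 × 48 = 1008 ≡ 1 (mod 53)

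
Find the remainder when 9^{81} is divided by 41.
By Fermat: 9^{40} ≡ 1 (mod 41). 81 = 2×40 + 1. So 9^{81} ≡ 9^{1} ≡ 9 (mod 41)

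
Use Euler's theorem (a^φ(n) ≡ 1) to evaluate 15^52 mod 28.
By Euler: 15^{12} ≡ 1 (mod 28) since gcd(15, 28) = 1. 52 = 4×12 + 4. So 15^{52} ≡ 15^{4} ≡ 1 (mod 28)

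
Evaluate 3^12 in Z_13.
Using Fermat: 3^{12} ≡ 1 (mod 13). 12 ≡ 0 (mod 12). So 3^{12} ≡ 3^{0} ≡ 1 (mod 13)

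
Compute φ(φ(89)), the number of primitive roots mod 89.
Number of primitive roots mod 89 = φ(88) = 40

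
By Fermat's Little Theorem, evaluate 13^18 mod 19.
By Fermat's Little Theorem, 13^{18} ≡ 1 (mod 19) since 19 is prime and gcd(13, 19) = 1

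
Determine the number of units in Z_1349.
1260

Prime factorization: 1349 = 19 × 71
Using the formula φ(n) = n × Π(1 - 1/p) for each prime factor p:
φ(1349) = 1349 × (1 - 1/19) × (1 - 1/71)
φ(1349) = 1260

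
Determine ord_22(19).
Powers of 19 mod 22: 19^1≡19, 19^2≡9, 19^3≡17, 19^4≡15, 19^5≡21, 19^6≡3, 19^7≡13, 19^8≡5, 19^9≡7, 19^10≡1. Order = 10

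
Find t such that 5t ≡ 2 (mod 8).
2

Since gcd(5, 8) = 1 divides 2, a solution exists.
Multiply both sides by the inverse of 5 mod 8:
  5^(-1) mod 8 = 5
  x ≡ 5 × 2 ≡ 10 ≡ 2 (mod 8)
Verification: 5 × 2 = 10 = 1 × 8 + 2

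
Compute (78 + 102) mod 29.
6

(78 + 102) = 180
180 mod 29 = 6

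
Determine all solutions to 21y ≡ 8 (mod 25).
23

Since gcd(21, 25) = 1 divides 8, a solution exists.
Multiply both sides by the inverse of 21 mod 25:
  21^(-1) mod 25 = 6
  x ≡ 6 × 8 ≡ 48 ≡ 23 (mod 25)
Verification: 21 × 23 = 483 = 19 × 25 + 8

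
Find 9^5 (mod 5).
9 ≡ 4 (mod 5). 5 = 4 + 1 (binary 101). Repeated squaring mod 5: 4^1 ≡ 4; 4^2 ≡ 4² = 16 ≡ 1; 4^4 ≡ 1² = 1 ≡ 1. Multiply: 9^5 ≡ 4^4 × 4^1 ≡ 1 × 4 (mod 5): 1 × 4 = 4 ≡ 4. So 9^5 ≡ 4 (mod 5).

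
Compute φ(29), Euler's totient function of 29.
28

Prime factorization: 29 = 29
Using the formula φ(n) = n × Π(1 - 1/p) for each prime factor p:
φ(29) = 29 × (1 - 1/29)
φ(29) = 28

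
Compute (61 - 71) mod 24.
14

(61 - 71) = -10
-10 mod 24 = 14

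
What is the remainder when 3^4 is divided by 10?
4 = 4 (binary 100). Repeated squaring mod 10: 3^1 ≡ 3; 3^2 ≡ 3² = 9 ≡ 9; 3^4 ≡ 9² = 81 ≡ 1. So 3^4 ≡ 1 (mod 10).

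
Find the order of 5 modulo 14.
Powers of 5 mod 14: 5^1≡5, 5^2≡11, 5^3≡13, 5^4≡9, 5^5≡3, 5^6≡1. Order = 6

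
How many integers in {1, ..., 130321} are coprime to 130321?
123462

Prime factorization: 130321 = 19^4
Using the formula φ(n) = n × Π(1 - 1/p) for each prime factor p:
φ(130321) = 130321 × (1 - 1/19)
φ(130321) = 123462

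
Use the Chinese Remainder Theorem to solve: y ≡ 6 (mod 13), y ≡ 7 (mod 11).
84

Using the Chinese Remainder Theorem:
M = product of moduli = 143
For equation 1: M_1 = 11, 11 ≡ 11 (mod 13), inverse of 11 mod 13 is 6 (check: 11 × 6 = 66 ≡ 1 (mod 13))
For equation 2: M_2 = 13, 13 ≡ 2 (mod 11), inverse of 13 mod 11 is 6 (check: 2 × 6 = 12 ≡ 1 (mod 11))
Combine: y ≡ Σ r_i×M_i×(M_i⁻¹ mod m_i) = 6×11×6 + 7×13×6 = 396 + 546 = 942
942 mod 143 = 84
y ≡ 84 (mod 143)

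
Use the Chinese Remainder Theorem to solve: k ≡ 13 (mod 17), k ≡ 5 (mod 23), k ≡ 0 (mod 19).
6422

Using the Chinese Remainder Theorem:
M = product of moduli = 7429
For equation 1: M_1 = 437, 437 ≡ 12 (mod 17), inverse of 437 mod 17 is 10 (check: 12 × 10 = 120 ≡ 1 (mod 17))
For equation 2: M_2 = 323, 323 ≡ 1 (mod 23), inverse of 323 mod 23 is 1 (check: 1 × 1 = 1 ≡ 1 (mod 23))
For equation 3: M_3 = 391, 391 ≡ 11 (mod 19), inverse of 391 mod 19 is 7 (check: 11 × 7 = 77 ≡ 1 (mod 19))
Combine: k ≡ Σ r_i×M_i×(M_i⁻¹ mod m_i) = 13×437×10 + 5×323×1 + 0×391×7 = 56810 + 1615 + 0 = 58425
58425 mod 7429 = 6422
k ≡ 6422 (mod 7429)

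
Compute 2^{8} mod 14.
4

Using successive squaring:
Binary expansion of 8: 1000
Powers of 2 mod 14 (each is the square of the previous):
  2^1 ≡ 2 (mod 14)
  2^2 ≡ 2² = 4 ≡ 4 (mod 14)
  2^4 ≡ 4² = 16 ≡ 2 (mod 14)
  2^8 ≡ 2² = 4 ≡ 4 (mod 14)
8 is a power of 2, so 2^8 is the last square: ≡ 4 (mod 14)
Result: 2^8 ≡ 4 (mod 14)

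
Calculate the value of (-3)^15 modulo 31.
Using repeated squaring. (-3) ≡ 28 (mod 31). 15 = 8 + 4 + 2 + 1 (binary 1111). Repeated squaring mod 31: 28^1 ≡ 28; 28^2 ≡ 28² = 784 ≡ 9; 28^4 ≡ 9² = 81 ≡ 19; 28^8 ≡ 19² = 361 ≡ 20. Multiply: (-3)^15 ≡ 28^8 × 28^4 × 28^2 × 28^1 ≡ 20 × 19 × 9 × 28 (mod 31): 20 × 19 = 380 ≡ 8; 8 × 9 = 72 ≡ 10; 10 × 28 = 280 ≡ 1. So (-3)^15 ≡ 1 (mod 31).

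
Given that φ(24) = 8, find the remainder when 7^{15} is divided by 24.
By Euler: 7^{8} ≡ 1 (mod 24) since gcd(7, 24) = 1. 15 = 1×8 + 7. So 7^{15} ≡ 7^{7} ≡ 7 (mod 24)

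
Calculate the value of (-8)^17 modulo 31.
Using repeated squaring. (-8) ≡ 23 (mod 31). 17 = 16 + 1 (binary 10001). Repeated squaring mod 31: 23^1 ≡ 23; 23^2 ≡ 23² = 529 ≡ 2; 23^4 ≡ 2² = 4 ≡ 4; 23^8 ≡ 4² = 16 ≡ 16; 23^16 ≡ 16² = 256 ≡ 8. Multiply: (-8)^17 ≡ 23^16 × 23^1 ≡ 8 × 23 (mod 31): 8 × 23 = 184 ≡ 29. So (-8)^17 ≡ 29 (mod 31).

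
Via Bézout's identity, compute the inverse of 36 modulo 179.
Extended GCD: 36(5) + 179(-1) = 1. So 36^(-1) ≡ 5 ≡ 5 (mod 179). Verify: 36 × 5 = 180 ≡ 1 (mod 179)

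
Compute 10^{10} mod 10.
0

Using successive squaring:
Binary expansion of 10: 1010
Powers of 10 mod 10 (each is the square of the previous):
  10^1 ≡ 0 (mod 10)
  10^2 ≡ 0² = 0 ≡ 0 (mod 10)
  10^4 ≡ 0² = 0 ≡ 0 (mod 10)
  10^8 ≡ 0² = 0 ≡ 0 (mod 10)
10 = 8 + 2, so 10^10 = 10^8 × 10^2 ≡ 0 × 0 (mod 10)
Multiplying step by step:
  0 × 0 = 0 ≡ 0 (mod 10)
Result: 10^10 ≡ 0 (mod 10)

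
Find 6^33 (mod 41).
Using repeated squaring. 33 = 32 + 1 (binary 100001). Repeated squaring mod 41: 6^1 ≡ 6; 6^2 ≡ 6² = 36 ≡ 36; 6^4 ≡ 36² = 1296 ≡ 25; 6^8 ≡ 25² = 625 ≡ 10; 6^16 ≡ 10² = 100 ≡ 18; 6^32 ≡ 18² = 324 ≡ 37. Multiply: 6^33 = 6^32 × 6^1 ≡ 37 × 6 (mod 41): 37 × 6 = 222 ≡ 17. So 6^33 ≡ 17 (mod 41).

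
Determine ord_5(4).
Powers of 4 mod 5: 4^1≡4, 4^2≡1. Order = 2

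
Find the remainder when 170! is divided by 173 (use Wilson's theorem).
(172)! = (170)! × (171) × (172) ≡ -1 (mod 173). So (170)! ≡ -1 × [(172)(171)]^(-1) ≡ 86 (mod 173)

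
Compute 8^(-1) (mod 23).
3

Using Extended Euclidean Algorithm:
gcd(8, 23) = 1
Bezout coefficients: 8 × 3 + 23 × -1 = 1
So 8 × 3 ≡ 1 (mod 23)
The inverse is 3 mod 23 = 3
Verification: 8 × 3 = 24 = 1 × 23 + 1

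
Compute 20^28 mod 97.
Using repeated squaring. 28 = 16 + 8 + 4 (binary 11100). Repeated squaring mod 97: 20^1 ≡ 20; 20^2 ≡ 20² = 400 ≡ 12; 20^4 ≡ 12² = 144 ≡ 47; 20^8 ≡ 47² = 2209 ≡ 75; 20^16 ≡ 75² = 5625 ≡ 96. Multiply: 20^28 = 20^16 × 20^8 × 20^4 ≡ 96 × 75 × 47 (mod 97): 96 × 75 = 7200 ≡ 22; 22 × 47 = 1034 ≡ 64. So 20^28 ≡ 64 (mod 97).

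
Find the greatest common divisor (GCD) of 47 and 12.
1

Using the Euclidean algorithm:
47 = 3 × 12 + 11
12 = 1 × 11 + 1
11 = 11 × 1 + 0

GCD(47, 12) = 1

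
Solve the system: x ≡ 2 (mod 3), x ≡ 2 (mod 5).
M = 3 × 5 = 15. M₁ = 5, y₁ ≡ 2 (mod 3). M₂ = 3, y₂ ≡ 2 (mod 5). x = 2×5×2 + 2×3×2 ≡ 2 (mod 15)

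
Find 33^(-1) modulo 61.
37

Using Extended Euclidean Algorithm:
gcd(33, 61) = 1
Bezout coefficients: 33 × -24 + 61 × 13 = 1
So 33 × -24 ≡ 1 (mod 61)
The inverse is -24 mod 61 = 37
Verification: 33 × 37 = 1221 = 20 × 61 + 1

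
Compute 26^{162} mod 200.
176

Using successive squaring:
Binary expansion of 162: 10100010
Powers of 26 mod 200 (each is the square of the previous):
  26^1 ≡ 26 (mod 200)
  26^2 ≡ 26² = 676 ≡ 76 (mod 200)
  26^4 ≡ 76² = 5776 ≡ 176 (mod 200)
  26^8 ≡ 176² = 30976 ≡ 176 (mod 200)
  26^16 ≡ 176² = 30976 ≡ 176 (mod 200)
  26^32 ≡ 176² = 30976 ≡ 176 (mod 200)
  26^64 ≡ 176² = 30976 ≡ 176 (mod 200)
  26^128 ≡ 176² = 30976 ≡ 176 (mod 200)
162 = 128 + 32 + 2, so 26^162 = 26^128 × 26^32 × 26^2 ≡ 176 × 176 × 76 (mod 200)
Multiplying step by step:
  176 × 176 = 30976 ≡ 176 (mod 200)
  176 × 76 = 13376 ≡ 176 (mod 200)
Result: 26^162 ≡ 176 (mod 200)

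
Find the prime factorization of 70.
2 × 5 × 7

Divide by primes starting from smallest:
70 ÷ 2 = 35
35 ÷ 5 = 7
7 ÷ 7 = 1

70 = 2 × 5 × 7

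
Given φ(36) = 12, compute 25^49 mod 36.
By Euler: 25^{12} ≡ 1 (mod 36) since gcd(25, 36) = 1. 49 = 4×12 + 1. So 25^{49} ≡ 25^{1} ≡ 25 (mod 36)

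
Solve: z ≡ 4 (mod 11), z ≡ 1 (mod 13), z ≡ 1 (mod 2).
M = 11 × 13 × 2 = 286. M₁ = 26, y₁ ≡ 3 (mod 11). M₂ = 22, y₂ ≡ 3 (mod 13). M₃ = 143, y₃ ≡ 1 (mod 2). z = 4×26×3 + 1×22×3 + 1×143×1 ≡ 235 (mod 286)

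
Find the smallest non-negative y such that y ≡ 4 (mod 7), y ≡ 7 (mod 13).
46

Using the Chinese Remainder Theorem:
M = product of moduli = 91
For equation 1: M_1 = 13, 13 ≡ 6 (mod 7), inverse of 13 mod 7 is 6 (check: 6 × 6 = 36 ≡ 1 (mod 7))
For equation 2: M_2 = 7, 7 ≡ 7 (mod 13), inverse of 7 mod 13 is 2 (check: 7 × 2 = 14 ≡ 1 (mod 13))
Combine: y ≡ Σ r_i×M_i×(M_i⁻¹ mod m_i) = 4×13×6 + 7×7×2 = 312 + 98 = 410
410 mod 91 = 46
y ≡ 46 (mod 91)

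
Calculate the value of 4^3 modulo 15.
3 = 2 + 1 (binary 11). Repeated squaring mod 15: 4^1 ≡ 4; 4^2 ≡ 4² = 16 ≡ 1. Multiply: 4^3 = 4^2 × 4^1 ≡ 1 × 4 (mod 15): 1 × 4 = 4 ≡ 4. So 4^3 ≡ 4 (mod 15).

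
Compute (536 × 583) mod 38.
14

(536 × 583) = 312488
312488 mod 38 = 14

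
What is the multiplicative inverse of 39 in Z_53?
39^(-1) ≡ 34 (mod 53). Verification: 39 × 34 = 1326 ≡ 1 (mod 53)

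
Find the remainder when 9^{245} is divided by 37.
By Fermat: 9^{36} ≡ 1 (mod 37). 245 = 6×36 + 29. So 9^{245} ≡ 9^{29} ≡ 7 (mod 37)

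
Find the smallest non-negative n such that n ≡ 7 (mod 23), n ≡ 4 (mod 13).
30

Using the Chinese Remainder Theorem:
M = product of moduli = 299
For equation 1: M_1 = 13, 13 ≡ 13 (mod 23), inverse of 13 mod 23 is 16 (check: 13 × 16 = 208 ≡ 1 (mod 23))
For equation 2: M_2 = 23, 23 ≡ 10 (mod 13), inverse of 23 mod 13 is 4 (check: 10 × 4 = 40 ≡ 1 (mod 13))
Combine: n ≡ Σ r_i×M_i×(M_i⁻¹ mod m_i) = 7×13×16 + 4×23×4 = 1456 + 368 = 1824
1824 mod 299 = 30
n ≡ 30 (mod 299)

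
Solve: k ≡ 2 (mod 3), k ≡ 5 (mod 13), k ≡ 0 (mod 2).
M = 3 × 13 × 2 = 78. M₁ = 26, y₁ ≡ 2 (mod 3). M₂ = 6, y₂ ≡ 11 (mod 13). M₃ = 39, y₃ ≡ 1 (mod 2). k = 2×26×2 + 5×6×11 + 0×39×1 ≡ 44 (mod 78)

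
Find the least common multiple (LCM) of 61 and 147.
8967

First find GCD(61, 147) using the Euclidean algorithm:
61 = 0 × 147 + 61
147 = 2 × 61 + 25
61 = 2 × 25 + 11
25 = 2 × 11 + 3
11 = 3 × 3 + 2
3 = 1 × 2 + 1
2 = 2 × 1 + 0
GCD(61, 147) = 1

LCM formula: LCM(a, b) = (a × b) / GCD(a, b)
LCM(61, 147) = (61 × 147) / 1
LCM(61, 147) = 8967 / 1
LCM(61, 147) = 8967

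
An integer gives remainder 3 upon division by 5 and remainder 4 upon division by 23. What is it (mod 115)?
M = 5 × 23 = 115. M₁ = 23, y₁ ≡ 2 (mod 5). M₂ = 5, y₂ ≡ 14 (mod 23). z = 3×23×2 + 4×5×14 ≡ 73 (mod 115). The smallest positive such number is 73.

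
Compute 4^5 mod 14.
5 = 4 + 1 (binary 101). Repeated squaring mod 14: 4^1 ≡ 4; 4^2 ≡ 4² = 16 ≡ 2; 4^4 ≡ 2² = 4 ≡ 4. Multiply: 4^5 = 4^4 × 4^1 ≡ 4 × 4 (mod 14): 4 × 4 = 16 ≡ 2. So 4^5 ≡ 2 (mod 14).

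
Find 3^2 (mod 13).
2 = 2 (binary 10). Repeated squaring mod 13: 3^1 ≡ 3; 3^2 ≡ 3² = 9 ≡ 9. So 3^2 ≡ 9 (mod 13).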